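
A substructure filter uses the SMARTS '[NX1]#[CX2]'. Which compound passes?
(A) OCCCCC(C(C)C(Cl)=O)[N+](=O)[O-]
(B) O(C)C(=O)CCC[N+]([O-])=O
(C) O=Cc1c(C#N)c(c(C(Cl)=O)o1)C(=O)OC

C

[NX1]#[CX2] describes a nitrogen triple-bonded to a two-connected carbon (a nitrile).
(A) has a nitro group (-[N+](=O)[O-]) but there is no C#N triple bond.
(B) has a nitro group (-[N+](=O)[O-]) but there is no C#N triple bond.
(C) contains a nitrile (-C#N), which satisfies every atom and bond constraint.
So the answer is (C).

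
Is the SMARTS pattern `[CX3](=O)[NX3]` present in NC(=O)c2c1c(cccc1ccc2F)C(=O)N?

Yes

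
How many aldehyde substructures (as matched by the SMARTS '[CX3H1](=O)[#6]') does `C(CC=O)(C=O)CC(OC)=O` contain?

2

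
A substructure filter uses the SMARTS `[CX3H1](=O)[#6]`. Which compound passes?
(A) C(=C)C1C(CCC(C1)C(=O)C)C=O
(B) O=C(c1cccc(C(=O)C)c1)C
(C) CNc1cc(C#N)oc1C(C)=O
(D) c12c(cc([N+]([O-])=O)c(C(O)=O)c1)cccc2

A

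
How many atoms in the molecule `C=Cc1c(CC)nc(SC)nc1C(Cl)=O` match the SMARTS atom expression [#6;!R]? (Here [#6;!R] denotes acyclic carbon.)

Check the 15 heavy atoms by environment: 2× n (aromatic, in 6-ring) → no; 4× c (aromatic, in 6-ring) → no; 6× C (acyclic) → match; 1× O (acyclic) → no; 1× Cl (acyclic) → no; 1× S (acyclic) → no.
That gives 6 matching atoms.

6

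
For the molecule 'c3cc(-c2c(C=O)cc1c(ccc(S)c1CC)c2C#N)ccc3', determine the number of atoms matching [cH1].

The query [cH1] means: aromatic carbon bearing exactly one hydrogen.
Check the 23 heavy atoms by environment: 8× c (aromatic, H0) → no; 8× c (aromatic, H1) → match; 1× C (H0) → no; 1× N (H0) → no; 1× C (H1) → no; 1× O (H0) → no; 1× C (H2) → no; 1× C (H3) → no; 1× S (H1) → no.
That gives 8 matching atoms.

8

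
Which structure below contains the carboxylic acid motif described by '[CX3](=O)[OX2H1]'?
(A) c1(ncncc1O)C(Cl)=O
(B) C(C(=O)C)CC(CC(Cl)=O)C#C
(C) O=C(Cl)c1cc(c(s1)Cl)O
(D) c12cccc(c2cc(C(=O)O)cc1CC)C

D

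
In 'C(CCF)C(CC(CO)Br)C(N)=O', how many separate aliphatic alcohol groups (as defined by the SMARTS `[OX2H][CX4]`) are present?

[OX2H][CX4] is the SMARTS for an aliphatic alcohol: a hydroxyl oxygen bound to an sp3 (X4) carbon.
Exactly one fragment in the molecule meets all constraints, giving 1 match.

1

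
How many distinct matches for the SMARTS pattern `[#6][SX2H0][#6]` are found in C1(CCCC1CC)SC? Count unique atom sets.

1

[#6][SX2H0][#6] is the SMARTS for a thioether: an aliphatic sulfur bridging two carbons with no H on the sulfur.
Exactly one fragment in the molecule meets all constraints, giving 1 match.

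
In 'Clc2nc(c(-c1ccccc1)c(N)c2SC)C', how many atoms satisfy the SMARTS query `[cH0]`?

The query [cH0] means: aromatic carbon with no attached hydrogen (substituted or ring-fusion).
Check the 17 heavy atoms by environment: 1× n (aromatic, H0) → no; 6× c (aromatic, H0) → match; 1× N (H2) → no; 2× C (H3) → no; 1× S (H0) → no; 1× Cl (H0) → no; 5× c (aromatic, H1) → no.
That gives 6 matching atoms.

6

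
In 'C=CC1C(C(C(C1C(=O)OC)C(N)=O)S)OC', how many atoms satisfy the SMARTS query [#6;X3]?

The query [#6;X3] means: any carbon (aromatic or not) with three total connections.
Check the 17 heavy atoms by environment: 7× C (X4) → no; 1× S (X2) → no; 4× C (X3) → match; 2× O (X2) → no; 2× O (X1) → no; 1× N (X3) → no.
That gives 4 matching atoms.

4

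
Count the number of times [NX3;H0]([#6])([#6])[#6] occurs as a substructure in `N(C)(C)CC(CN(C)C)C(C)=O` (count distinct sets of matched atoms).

2

[NX3;H0]([#6])([#6])[#6] is the SMARTS for a tertiary amine: a trivalent nitrogen with no H, bonded to three carbons.
The molecule carries 2 separate instances of a dimethylamino group (-N(CH3)2) meeting every constraint; each maps to a distinct set of atoms, giving 2 matches.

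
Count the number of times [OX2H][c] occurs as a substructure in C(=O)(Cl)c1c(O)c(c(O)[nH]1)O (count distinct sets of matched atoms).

3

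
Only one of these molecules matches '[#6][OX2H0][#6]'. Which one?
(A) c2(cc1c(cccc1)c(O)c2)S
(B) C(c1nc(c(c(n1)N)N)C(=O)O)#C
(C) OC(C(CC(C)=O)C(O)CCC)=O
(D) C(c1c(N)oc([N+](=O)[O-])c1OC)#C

D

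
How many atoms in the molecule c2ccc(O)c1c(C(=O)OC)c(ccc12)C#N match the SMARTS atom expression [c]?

10

Check the 17 heavy atoms by environment: 10× c (aromatic) → match; 3× C → no; 1× N → no; 3× O → no.
That gives 10 matching atoms.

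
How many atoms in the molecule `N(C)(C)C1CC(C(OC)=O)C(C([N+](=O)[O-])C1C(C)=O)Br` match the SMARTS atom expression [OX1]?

Check the 20 heavy atoms by environment: 10× C (X4) → no; 1× N (charge +1, X3) → no; 1× O (charge -1, X1) → match; 3× O (X1) → match; 2× C (X3) → no; 1× O (X2) → no; 1× Br (X1) → no; 1× N (X3) → no.
Summing the matching environments: 1 + 3 = 4 matching atoms.

4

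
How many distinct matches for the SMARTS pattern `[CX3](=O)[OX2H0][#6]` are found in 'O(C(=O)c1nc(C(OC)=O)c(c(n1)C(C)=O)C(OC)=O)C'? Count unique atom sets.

[CX3](=O)[OX2H0][#6] is the SMARTS for an ester: a carbonyl carbon bonded to an oxygen that is itself bonded to carbon (no H on that O).
The molecule carries 3 separate instances of a methyl-ester group (-C(=O)OCH3) meeting every constraint; each maps to a distinct set of atoms, giving 3 matches.

3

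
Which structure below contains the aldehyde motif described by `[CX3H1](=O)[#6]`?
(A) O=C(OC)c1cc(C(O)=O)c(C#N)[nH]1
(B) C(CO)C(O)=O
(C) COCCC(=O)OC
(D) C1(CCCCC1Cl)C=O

D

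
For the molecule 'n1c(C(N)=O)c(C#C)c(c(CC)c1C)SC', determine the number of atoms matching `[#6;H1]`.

The query [#6;H1] means: any carbon bearing exactly one hydrogen.
Check the 16 heavy atoms by environment: 1× n (aromatic, H0) → no; 5× c (aromatic, H0) → no; 2× C (H0) → no; 1× C (H1) → match; 1× C (H2) → no; 3× C (H3) → no; 1× S (H0) → no; 1× O (H0) → no; 1× N (H2) → no.
That gives 1 matching atom.

1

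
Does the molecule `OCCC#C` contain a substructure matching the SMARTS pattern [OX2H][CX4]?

The pattern [OX2H][CX4] describes a hydroxyl oxygen bound to an sp3 (X4) carbon — an aliphatic alcohol.
The molecule carries a hydroxyl group (-OH), whose atoms satisfy every constraint of the query, so the pattern matches.

Yes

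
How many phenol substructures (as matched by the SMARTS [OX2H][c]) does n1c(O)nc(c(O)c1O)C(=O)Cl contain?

[OX2H][c] is the SMARTS for a phenol: a hydroxyl oxygen attached to an aromatic carbon.
The molecule carries 3 separate instances of a hydroxyl group (-OH) meeting every constraint; each maps to a distinct set of atoms, giving 3 matches.

3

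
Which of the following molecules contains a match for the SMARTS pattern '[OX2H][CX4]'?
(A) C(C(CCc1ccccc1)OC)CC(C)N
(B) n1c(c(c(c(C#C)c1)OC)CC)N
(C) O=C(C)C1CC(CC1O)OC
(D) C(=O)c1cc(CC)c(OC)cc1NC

C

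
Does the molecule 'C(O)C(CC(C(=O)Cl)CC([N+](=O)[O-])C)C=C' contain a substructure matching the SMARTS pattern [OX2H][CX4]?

Yes

The pattern [OX2H][CX4] describes a hydroxyl oxygen bound to an sp3 (X4) carbon — an aliphatic alcohol.
The molecule carries a hydroxyl group (-OH), whose atoms satisfy every constraint of the query, so the pattern matches.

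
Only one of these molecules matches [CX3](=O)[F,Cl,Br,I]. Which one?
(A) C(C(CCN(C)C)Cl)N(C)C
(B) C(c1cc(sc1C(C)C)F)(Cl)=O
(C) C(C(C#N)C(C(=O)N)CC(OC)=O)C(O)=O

B

[CX3](=O)[F,Cl,Br,I] describes a carbonyl carbon bonded to a halogen (an acyl halide).
(A) has a chloro substituent but the Cl is not on a carbonyl carbon.
(B) contains an acyl chloride (-C(=O)Cl), which satisfies every atom and bond constraint.
(C) has a methyl-ester group (-C(=O)OCH3) but the carbonyl is bonded to -O-C, not to a halogen.
So the answer is (B).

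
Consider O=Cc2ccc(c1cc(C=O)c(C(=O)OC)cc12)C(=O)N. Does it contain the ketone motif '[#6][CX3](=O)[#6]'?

No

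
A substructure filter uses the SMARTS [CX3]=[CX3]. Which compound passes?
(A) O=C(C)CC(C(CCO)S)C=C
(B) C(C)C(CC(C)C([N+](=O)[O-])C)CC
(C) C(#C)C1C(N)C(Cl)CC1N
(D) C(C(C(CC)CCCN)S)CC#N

[CX3]=[CX3] describes a non-aromatic C=C double bond between two sp2 carbons (an alkene).
(A) contains a vinyl group (-CH=CH2), which satisfies every atom and bond constraint.
(B) has an ethyl group (-CH2CH3) but its C-C bond is a single bond between CX4 carbons, not CX3=CX3.
(C) has an ethynyl group (-C#CH) but the C-C bond is a triple bond, not a double bond.
(D) has an ethyl group (-CH2CH3) but its C-C bond is a single bond between CX4 carbons, not CX3=CX3.
So the answer is (A).

A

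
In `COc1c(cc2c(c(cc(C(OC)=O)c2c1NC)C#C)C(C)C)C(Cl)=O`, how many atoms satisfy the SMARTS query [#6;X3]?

12

Check the 26 heavy atoms by environment: 10× c (aromatic, X3) → match; 2× C (X3) → match; 2× O (X1) → no; 2× O (X2) → no; 6× C (X4) → no; 1× N (X3) → no; 1× Cl (X1) → no; 2× C (X2) → no.
Summing the matching environments: 10 + 2 = 12 matching atoms.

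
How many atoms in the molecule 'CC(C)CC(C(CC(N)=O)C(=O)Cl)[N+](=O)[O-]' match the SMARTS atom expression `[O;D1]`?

The query [O;D1] means: aliphatic oxygen bonded to exactly one heavy atom.
Check the 16 heavy atoms by environment: 2× C (D2) → no; 5× C (D3) → no; 2× C (D1) → no; 3× O (D1) → match; 1× N (D1) → no; 1× N (charge +1, D3) → no; 1× O (charge -1, D1) → match; 1× Cl (D1) → no.
Summing the matching environments: 3 + 1 = 4 matching atoms.

4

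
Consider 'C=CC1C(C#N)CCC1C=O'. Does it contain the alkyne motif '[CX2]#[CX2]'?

No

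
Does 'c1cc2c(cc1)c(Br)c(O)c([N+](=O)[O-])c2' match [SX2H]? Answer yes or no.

No

The pattern [SX2H] describes an aliphatic sulfur with two connections, one being H — a thiol.
The closest candidate here is a hydroxyl group (-OH), but it is an -OH, not an -SH. No other fragment satisfies the full query, so there is no match.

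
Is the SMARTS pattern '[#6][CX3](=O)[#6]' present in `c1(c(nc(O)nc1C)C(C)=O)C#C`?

Yes

The pattern [#6][CX3](=O)[#6] describes a carbonyl carbon (no H) flanked by two carbons — a ketone.
The molecule carries an acetyl/ketone group (-C(=O)CH3), whose atoms satisfy every constraint of the query, so the pattern matches.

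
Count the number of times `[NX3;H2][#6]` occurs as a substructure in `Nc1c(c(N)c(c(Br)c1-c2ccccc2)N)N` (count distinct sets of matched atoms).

[NX3;H2][#6] is the SMARTS for a primary amine: a trivalent nitrogen with two H attached to carbon.
The molecule carries 4 separate instances of a primary amino group (-NH2) meeting every constraint; each maps to a distinct set of atoms, giving 4 matches.

4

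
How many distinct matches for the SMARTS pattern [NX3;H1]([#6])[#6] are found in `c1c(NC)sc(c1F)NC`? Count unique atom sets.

2

[NX3;H1]([#6])[#6] is the SMARTS for a secondary amine: a trivalent nitrogen with one H, bonded to two carbons.
The molecule carries 2 separate instances of an N-methylamino group (-NHCH3) meeting every constraint; each maps to a distinct set of atoms, giving 2 matches.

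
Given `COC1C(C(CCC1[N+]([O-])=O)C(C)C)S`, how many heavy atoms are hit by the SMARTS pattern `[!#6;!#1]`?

Check the 15 heavy atoms by environment: 10× C → no; 1× S → match; 1× N (charge +1) → match; 1× O (charge -1) → match; 2× O → match.
Summing the matching environments: 1 + 1 + 1 + 2 = 5 matching atoms.

5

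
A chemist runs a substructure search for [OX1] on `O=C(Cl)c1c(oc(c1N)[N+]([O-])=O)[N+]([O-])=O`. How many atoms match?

5

The query [OX1] means: aliphatic oxygen with one total connection — typically a carbonyl =O or an oxide.
Check the 15 heavy atoms by environment: 1× o (aromatic, X2) → no; 4× c (aromatic, X3) → no; 2× N (charge +1, X3) → no; 2× O (charge -1, X1) → match; 3× O (X1) → match; 1× C (X3) → no; 1× Cl (X1) → no; 1× N (X3) → no.
Summing the matching environments: 2 + 3 = 5 matching atoms.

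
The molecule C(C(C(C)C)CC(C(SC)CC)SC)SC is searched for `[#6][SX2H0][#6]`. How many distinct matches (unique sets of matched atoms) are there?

3

[#6][SX2H0][#6] is the SMARTS for a thioether: an aliphatic sulfur bridging two carbons with no H on the sulfur.
The molecule carries 3 separate instances of a methylthio ether (-SCH3) meeting every constraint; each maps to a distinct set of atoms, giving 3 matches.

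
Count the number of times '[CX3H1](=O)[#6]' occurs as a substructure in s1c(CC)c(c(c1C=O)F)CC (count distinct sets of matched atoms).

1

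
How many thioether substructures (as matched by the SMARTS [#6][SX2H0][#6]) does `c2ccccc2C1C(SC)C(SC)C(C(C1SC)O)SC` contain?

4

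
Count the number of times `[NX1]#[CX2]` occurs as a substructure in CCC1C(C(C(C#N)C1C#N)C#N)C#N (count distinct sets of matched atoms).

[NX1]#[CX2] is the SMARTS for a nitrile: a nitrogen triple-bonded to a two-connected carbon.
The molecule carries 4 separate instances of a nitrile (-C#N) meeting every constraint; each maps to a distinct set of atoms, giving 4 matches.

4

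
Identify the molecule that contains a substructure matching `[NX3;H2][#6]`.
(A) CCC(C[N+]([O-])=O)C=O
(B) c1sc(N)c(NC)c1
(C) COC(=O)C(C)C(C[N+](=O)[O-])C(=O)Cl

B

[NX3;H2][#6] describes a trivalent nitrogen with two H attached to carbon (a primary amine).
(A) has a nitro group (-[N+](=O)[O-]) but the nitrogen is [N+] with no H, not NX3H2.
(B) contains a primary amino group (-NH2), which satisfies every atom and bond constraint.
(C) has a nitro group (-[N+](=O)[O-]) but the nitrogen is [N+] with no H, not NX3H2.
So the answer is (B).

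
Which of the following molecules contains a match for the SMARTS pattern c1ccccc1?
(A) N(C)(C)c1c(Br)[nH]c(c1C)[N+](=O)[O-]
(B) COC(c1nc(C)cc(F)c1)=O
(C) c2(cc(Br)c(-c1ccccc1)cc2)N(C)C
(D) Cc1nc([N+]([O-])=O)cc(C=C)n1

C

c1ccccc1 describes six aromatic carbons in a ring (a benzene ring).
(A) has a methyl group (-CH3) but no six-membered all-carbon aromatic ring is present.
(B) has a methyl group (-CH3) but no six-membered all-carbon aromatic ring is present.
(C) contains a phenyl ring, which satisfies every atom and bond constraint.
(D) has a methyl group (-CH3) but no six-membered all-carbon aromatic ring is present.
So the answer is (C).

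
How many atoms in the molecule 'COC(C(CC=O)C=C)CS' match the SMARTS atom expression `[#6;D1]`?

The query [#6;D1] means: carbon bonded to exactly one heavy atom.
Check the 11 heavy atoms by environment: 4× C (D2) → no; 2× C (D3) → no; 1× O (D1) → no; 1× S (D1) → no; 2× C (D1) → match; 1× O (D2) → no.
That gives 2 matching atoms.

2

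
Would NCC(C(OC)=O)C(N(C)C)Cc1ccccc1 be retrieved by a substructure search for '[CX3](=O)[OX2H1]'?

No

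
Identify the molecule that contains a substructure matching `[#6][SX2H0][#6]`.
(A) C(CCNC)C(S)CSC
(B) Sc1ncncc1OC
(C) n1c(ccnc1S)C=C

A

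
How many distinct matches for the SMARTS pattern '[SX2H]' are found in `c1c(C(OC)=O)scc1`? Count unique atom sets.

[SX2H] is the SMARTS for a thiol: an aliphatic sulfur with two connections, one being H.
No fragment in the molecule satisfies every constraint, giving 0 matches.

0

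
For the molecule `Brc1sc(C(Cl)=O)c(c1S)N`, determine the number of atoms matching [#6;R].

The query [#6;R] means: carbon that is part of a ring.
Check the 11 heavy atoms by environment: 1× s (aromatic, in 5-ring) → no; 4× c (aromatic, in 5-ring) → match; 1× S (acyclic) → no; 1× Br (acyclic) → no; 1× C (acyclic) → no; 1× O (acyclic) → no; 1× Cl (acyclic) → no; 1× N (acyclic) → no.
That gives 4 matching atoms.

4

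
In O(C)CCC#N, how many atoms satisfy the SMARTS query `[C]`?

The query [C] means: uppercase C matches aliphatic (non-aromatic) carbon only.
Check the 6 heavy atoms by environment: 4× C → match; 1× O → no; 1× N → no.
That gives 4 matching atoms.

4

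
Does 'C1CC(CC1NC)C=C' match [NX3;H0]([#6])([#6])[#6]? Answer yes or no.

No

The pattern [NX3;H0]([#6])([#6])[#6] describes a trivalent nitrogen with no H, bonded to three carbons — a tertiary amine.
The closest candidate here is an N-methylamino group (-NHCH3), but the nitrogen still has one H (H1), not H0. No other fragment satisfies the full query, so there is no match.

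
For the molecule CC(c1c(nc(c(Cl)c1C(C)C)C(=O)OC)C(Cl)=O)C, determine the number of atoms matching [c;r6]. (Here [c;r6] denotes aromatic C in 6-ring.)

5

The query [c;r6] means: aromatic carbon that belongs to a six-membered ring.
Check the 20 heavy atoms by environment: 1× n (aromatic, in 6-ring) → no; 5× c (aromatic, in 6-ring) → match; 9× C (acyclic) → no; 3× O (acyclic) → no; 2× Cl (acyclic) → no.
That gives 5 matching atoms.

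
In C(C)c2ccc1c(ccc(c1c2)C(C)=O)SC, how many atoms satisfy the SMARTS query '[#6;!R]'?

The query [#6;!R] means: carbon not in any ring.
Check the 17 heavy atoms by environment: 10× c (aromatic, in 6-ring) → no; 5× C (acyclic) → match; 1× O (acyclic) → no; 1× S (acyclic) → no.
That gives 5 matching atoms.

5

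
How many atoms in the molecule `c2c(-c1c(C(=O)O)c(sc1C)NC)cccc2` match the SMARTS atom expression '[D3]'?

Check the 17 heavy atoms by environment: 1× s (aromatic, D2) → no; 5× c (aromatic, D3) → match; 5× c (aromatic, D2) → no; 1× C (D3) → match; 2× O (D1) → no; 1× N (D2) → no; 2× C (D1) → no.
Summing the matching environments: 5 + 1 = 6 matching atoms.

6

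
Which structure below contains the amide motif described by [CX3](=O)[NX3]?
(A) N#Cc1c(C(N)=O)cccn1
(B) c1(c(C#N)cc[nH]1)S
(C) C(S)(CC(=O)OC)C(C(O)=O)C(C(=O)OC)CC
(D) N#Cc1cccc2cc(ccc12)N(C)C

[CX3](=O)[NX3] describes a carbonyl carbon bonded to a trivalent nitrogen (an amide).
(A) contains a primary amide (-C(=O)NH2), which satisfies every atom and bond constraint.
(B) has a nitrile (-C#N) but the nitrile N is NX1 (triple-bonded), not NX3.
(C) has a carboxylic acid group (-C(=O)OH) but the carbonyl is bonded to O, not to an NX3 nitrogen.
(D) has a nitrile (-C#N) but the nitrile N is NX1 (triple-bonded), not NX3.
So the answer is (A).

A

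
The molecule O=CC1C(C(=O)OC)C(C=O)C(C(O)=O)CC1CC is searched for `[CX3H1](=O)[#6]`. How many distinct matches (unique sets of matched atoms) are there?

2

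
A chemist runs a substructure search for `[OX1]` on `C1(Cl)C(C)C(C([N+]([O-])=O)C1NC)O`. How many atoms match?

2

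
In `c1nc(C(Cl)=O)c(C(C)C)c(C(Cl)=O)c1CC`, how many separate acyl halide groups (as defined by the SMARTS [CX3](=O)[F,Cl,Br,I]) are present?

2

[CX3](=O)[F,Cl,Br,I] is the SMARTS for an acyl halide: a carbonyl carbon bonded to a halogen.
The molecule carries 2 separate instances of an acyl chloride (-C(=O)Cl) meeting every constraint; each maps to a distinct set of atoms, giving 2 matches.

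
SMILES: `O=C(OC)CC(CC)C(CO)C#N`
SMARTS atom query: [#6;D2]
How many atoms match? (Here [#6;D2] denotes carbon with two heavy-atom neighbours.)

Check the 13 heavy atoms by environment: 4× C (D2) → match; 3× C (D3) → no; 2× O (D1) → no; 1× O (D2) → no; 2× C (D1) → no; 1× N (D1) → no.
That gives 4 matching atoms.

4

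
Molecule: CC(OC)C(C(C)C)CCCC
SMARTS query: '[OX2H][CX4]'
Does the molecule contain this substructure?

No

The pattern [OX2H][CX4] describes a hydroxyl oxygen bound to an sp3 (X4) carbon — an aliphatic alcohol.
The closest candidate here is a methoxy ether (-OCH3), but the oxygen has H0 (ether), not H1. No other fragment satisfies the full query, so there is no match.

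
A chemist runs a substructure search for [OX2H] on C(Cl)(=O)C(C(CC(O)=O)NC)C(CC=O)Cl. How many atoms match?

The query [OX2H] means: aliphatic oxygen with two connections, one of which is H — an -OH oxygen.
Check the 16 heavy atoms by environment: 2× C (H2, X4) → no; 3× C (H1, X4) → no; 1× C (H1, X3) → no; 3× O (H0, X1) → no; 2× C (H0, X3) → no; 2× Cl (H0, X1) → no; 1× N (H1, X3) → no; 1× C (H3, X4) → no; 1× O (H1, X2) → match.
That gives 1 matching atom.

1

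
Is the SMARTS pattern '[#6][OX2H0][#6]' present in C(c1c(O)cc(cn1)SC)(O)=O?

No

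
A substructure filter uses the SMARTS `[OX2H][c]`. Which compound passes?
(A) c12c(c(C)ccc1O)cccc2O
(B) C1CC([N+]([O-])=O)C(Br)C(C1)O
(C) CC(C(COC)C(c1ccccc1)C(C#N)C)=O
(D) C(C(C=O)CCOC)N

A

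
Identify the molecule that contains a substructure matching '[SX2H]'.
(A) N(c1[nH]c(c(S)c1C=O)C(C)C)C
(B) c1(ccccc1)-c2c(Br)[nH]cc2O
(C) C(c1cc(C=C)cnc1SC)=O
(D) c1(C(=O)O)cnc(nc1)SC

[SX2H] describes an aliphatic sulfur with two connections, one being H (a thiol).
(A) contains a thiol (-SH), which satisfies every atom and bond constraint.
(B) has a hydroxyl group (-OH) but it is an -OH, not an -SH.
(C) has a methylthio ether (-SCH3) but the sulfur has H0 (bonded to two carbons), not H1.
(D) has a methylthio ether (-SCH3) but the sulfur has H0 (bonded to two carbons), not H1.
So the answer is (A).

A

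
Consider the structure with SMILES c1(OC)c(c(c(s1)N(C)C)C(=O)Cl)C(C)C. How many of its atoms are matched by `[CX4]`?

6

Check the 16 heavy atoms by environment: 1× s (aromatic, X2) → no; 4× c (aromatic, X3) → no; 1× C (X3) → no; 1× O (X1) → no; 1× Cl (X1) → no; 1× O (X2) → no; 6× C (X4) → match; 1× N (X3) → no.
That gives 6 matching atoms.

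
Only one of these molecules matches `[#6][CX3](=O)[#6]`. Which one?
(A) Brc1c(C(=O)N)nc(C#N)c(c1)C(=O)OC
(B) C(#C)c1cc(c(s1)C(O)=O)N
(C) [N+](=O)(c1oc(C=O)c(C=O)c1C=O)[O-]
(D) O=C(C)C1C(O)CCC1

D

[#6][CX3](=O)[#6] describes a carbonyl carbon (no H) flanked by two carbons (a ketone).
(A) has a methyl-ester group (-C(=O)OCH3) but one neighbour of the carbonyl carbon is O, not C.
(B) has a carboxylic acid group (-C(=O)OH) but one neighbour of the carbonyl carbon is O, not C.
(C) has an aldehyde (-CHO) but the carbonyl carbon has H1, so it is not flanked by two carbons.
(D) contains an acetyl/ketone group (-C(=O)CH3), which satisfies every atom and bond constraint.
So the answer is (D).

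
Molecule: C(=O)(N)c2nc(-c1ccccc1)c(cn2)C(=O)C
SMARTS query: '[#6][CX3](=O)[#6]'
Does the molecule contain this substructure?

Yes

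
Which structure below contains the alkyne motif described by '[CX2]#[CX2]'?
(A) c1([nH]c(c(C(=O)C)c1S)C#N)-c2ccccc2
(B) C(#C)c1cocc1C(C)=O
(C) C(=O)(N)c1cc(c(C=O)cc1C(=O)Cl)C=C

B

[CX2]#[CX2] describes a carbon-carbon triple bond (an alkyne).
(A) has a nitrile (-C#N) but the triple bond is C#N, not C#C.
(B) contains an ethynyl group (-C#CH), which satisfies every atom and bond constraint.
(C) has a vinyl group (-CH=CH2) but the C=C is a double bond; both carbons are CX3, not CX2.
So the answer is (B).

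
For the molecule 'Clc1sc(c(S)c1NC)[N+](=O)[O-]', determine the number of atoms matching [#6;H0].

4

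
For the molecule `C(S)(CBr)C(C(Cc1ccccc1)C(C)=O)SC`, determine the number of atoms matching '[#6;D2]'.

7

The query [#6;D2] means: any carbon bonded to exactly two heavy atoms.
Check the 18 heavy atoms by environment: 2× C (D2) → match; 4× C (D3) → no; 1× c (aromatic, D3) → no; 5× c (aromatic, D2) → match; 1× Br (D1) → no; 1× O (D1) → no; 2× C (D1) → no; 1× S (D1) → no; 1× S (D2) → no.
Summing the matching environments: 2 + 5 = 7 matching atoms.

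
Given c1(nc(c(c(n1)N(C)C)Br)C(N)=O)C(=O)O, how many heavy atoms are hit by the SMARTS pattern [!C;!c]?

8

Check the 16 heavy atoms by environment: 2× n (aromatic) → match; 4× c (aromatic) → no; 1× Br → match; 4× C → no; 3× O → match; 2× N → match.
Summing the matching environments: 2 + 1 + 3 + 2 = 8 matching atoms.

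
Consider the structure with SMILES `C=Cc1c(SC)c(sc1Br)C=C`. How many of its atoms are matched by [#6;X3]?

8

The query [#6;X3] means: any carbon (aromatic or not) with three total connections.
Check the 12 heavy atoms by environment: 1× s (aromatic, X2) → no; 4× c (aromatic, X3) → match; 4× C (X3) → match; 1× S (X2) → no; 1× C (X4) → no; 1× Br (X1) → no.
Summing the matching environments: 4 + 4 = 8 matching atoms.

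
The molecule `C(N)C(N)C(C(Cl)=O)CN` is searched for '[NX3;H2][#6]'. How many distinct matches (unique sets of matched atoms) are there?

[NX3;H2][#6] is the SMARTS for a primary amine: a trivalent nitrogen with two H attached to carbon.
The molecule carries 3 separate instances of a primary amino group (-NH2) meeting every constraint; each maps to a distinct set of atoms, giving 3 matches.

3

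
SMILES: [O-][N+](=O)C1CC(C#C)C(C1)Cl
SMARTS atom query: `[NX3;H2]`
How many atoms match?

0

The query [NX3;H2] means: aliphatic N with 3 total connections, two of them H — an -NH2 nitrogen (amine or amide).
Check the 11 heavy atoms by environment: 3× C (H1, X4) → no; 2× C (H2, X4) → no; 1× C (H0, X2) → no; 1× C (H1, X2) → no; 1× Cl (H0, X1) → no; 1× N (charge +1, H0, X3) → no; 1× O (charge -1, H0, X1) → no; 1× O (H0, X1) → no.
No environment satisfies the query, so 0 matching atoms.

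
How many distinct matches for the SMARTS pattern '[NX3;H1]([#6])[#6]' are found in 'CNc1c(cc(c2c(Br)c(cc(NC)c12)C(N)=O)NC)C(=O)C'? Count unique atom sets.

3

[NX3;H1]([#6])[#6] is the SMARTS for a secondary amine: a trivalent nitrogen with one H, bonded to two carbons.
The molecule carries 3 separate instances of an N-methylamino group (-NHCH3) meeting every constraint; each maps to a distinct set of atoms, giving 3 matches.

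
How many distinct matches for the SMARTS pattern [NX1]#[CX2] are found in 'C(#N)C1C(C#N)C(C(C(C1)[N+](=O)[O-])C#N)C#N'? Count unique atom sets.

4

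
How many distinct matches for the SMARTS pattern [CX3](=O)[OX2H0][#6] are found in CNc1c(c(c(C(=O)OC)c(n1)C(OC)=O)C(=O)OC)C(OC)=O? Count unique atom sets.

4

[CX3](=O)[OX2H0][#6] is the SMARTS for an ester: a carbonyl carbon bonded to an oxygen that is itself bonded to carbon (no H on that O).
The molecule carries 4 separate instances of a methyl-ester group (-C(=O)OCH3) meeting every constraint; each maps to a distinct set of atoms, giving 4 matches.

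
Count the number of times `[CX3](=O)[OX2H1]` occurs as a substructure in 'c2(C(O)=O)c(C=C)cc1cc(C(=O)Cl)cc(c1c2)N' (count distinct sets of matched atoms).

1

[CX3](=O)[OX2H1] is the SMARTS for a carboxylic acid: an sp2 carbon double-bonded to O and single-bonded to an -OH oxygen.
Exactly one fragment in the molecule meets all constraints, giving 1 match.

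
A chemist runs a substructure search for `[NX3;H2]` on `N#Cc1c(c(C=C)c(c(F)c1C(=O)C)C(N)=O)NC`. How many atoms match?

1

Check the 19 heavy atoms by environment: 6× c (aromatic, H0, X3) → no; 1× N (H1, X3) → no; 2× C (H3, X4) → no; 2× C (H0, X3) → no; 2× O (H0, X1) → no; 1× N (H2, X3) → match; 1× C (H1, X3) → no; 1× C (H2, X3) → no; 1× F (H0, X1) → no; 1× C (H0, X2) → no; 1× N (H0, X1) → no.
That gives 1 matching atom.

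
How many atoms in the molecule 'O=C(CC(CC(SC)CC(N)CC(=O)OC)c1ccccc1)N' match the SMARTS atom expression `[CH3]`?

2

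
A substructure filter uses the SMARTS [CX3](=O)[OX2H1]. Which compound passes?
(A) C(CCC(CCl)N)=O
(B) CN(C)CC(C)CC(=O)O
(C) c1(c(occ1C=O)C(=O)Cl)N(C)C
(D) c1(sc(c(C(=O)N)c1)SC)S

[CX3](=O)[OX2H1] describes an sp2 carbon double-bonded to O and single-bonded to an -OH oxygen (a carboxylic acid).
(A) has an aldehyde (-CHO) but there is no singly-bonded oxygen on the carbonyl carbon.
(B) contains a carboxylic acid group (-C(=O)OH), which satisfies every atom and bond constraint.
(C) has an acyl chloride (-C(=O)Cl) but the carbonyl is bonded to Cl, not to an -OH oxygen.
(D) has a primary amide (-C(=O)NH2) but the carbonyl is bonded to N, not to an -OH oxygen.
So the answer is (B).

B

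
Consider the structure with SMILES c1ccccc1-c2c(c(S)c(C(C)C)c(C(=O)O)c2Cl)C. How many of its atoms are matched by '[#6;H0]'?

8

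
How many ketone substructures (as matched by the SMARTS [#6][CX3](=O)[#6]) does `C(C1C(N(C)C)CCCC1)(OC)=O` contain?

0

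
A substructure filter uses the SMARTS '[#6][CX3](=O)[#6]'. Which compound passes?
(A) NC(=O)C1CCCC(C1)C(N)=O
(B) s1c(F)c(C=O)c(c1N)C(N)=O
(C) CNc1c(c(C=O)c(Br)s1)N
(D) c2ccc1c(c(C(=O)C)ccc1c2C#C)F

D

[#6][CX3](=O)[#6] describes a carbonyl carbon (no H) flanked by two carbons (a ketone).
(A) has a primary amide (-C(=O)NH2) but one neighbour of the carbonyl carbon is N, not C.
(B) has an aldehyde (-CHO) but the carbonyl carbon has H1, so it is not flanked by two carbons.
(C) has an aldehyde (-CHO) but the carbonyl carbon has H1, so it is not flanked by two carbons.
(D) contains an acetyl/ketone group (-C(=O)CH3), which satisfies every atom and bond constraint.
So the answer is (D).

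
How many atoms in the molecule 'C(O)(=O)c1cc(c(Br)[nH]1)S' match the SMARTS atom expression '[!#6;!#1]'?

The query [!#6;!#1] means: not carbon and not hydrogen — any heteroatom.
Check the 10 heavy atoms by environment: 1× n (aromatic) → match; 4× c (aromatic) → no; 1× Br → match; 1× C → no; 2× O → match; 1× S → match.
Summing the matching environments: 1 + 1 + 2 + 1 = 5 matching atoms.

5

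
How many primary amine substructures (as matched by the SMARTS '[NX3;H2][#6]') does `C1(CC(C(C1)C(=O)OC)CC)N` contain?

1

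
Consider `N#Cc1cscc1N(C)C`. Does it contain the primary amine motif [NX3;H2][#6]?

The pattern [NX3;H2][#6] describes a trivalent nitrogen with two H attached to carbon — a primary amine.
The closest candidate here is a dimethylamino group (-N(CH3)2), but the nitrogen has H0, not H2. No other fragment satisfies the full query, so there is no match.

No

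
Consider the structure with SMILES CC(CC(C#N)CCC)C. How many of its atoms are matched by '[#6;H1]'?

The query [#6;H1] means: any carbon bearing exactly one hydrogen.
Check the 10 heavy atoms by environment: 3× C (H2) → no; 2× C (H1) → match; 3× C (H3) → no; 1× C (H0) → no; 1× N (H0) → no.
That gives 2 matching atoms.

2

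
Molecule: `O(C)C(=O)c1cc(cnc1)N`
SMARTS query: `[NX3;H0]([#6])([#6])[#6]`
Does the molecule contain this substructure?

The pattern [NX3;H0]([#6])([#6])[#6] describes a trivalent nitrogen with no H, bonded to three carbons — a tertiary amine.
The closest candidate here is a primary amino group (-NH2), but the nitrogen has H2, not H0 with three carbons. No other fragment satisfies the full query, so there is no match.

No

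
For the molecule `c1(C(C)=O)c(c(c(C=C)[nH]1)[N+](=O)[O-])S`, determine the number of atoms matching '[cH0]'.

4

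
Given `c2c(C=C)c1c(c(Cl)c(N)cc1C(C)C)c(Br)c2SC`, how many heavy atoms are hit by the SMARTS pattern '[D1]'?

7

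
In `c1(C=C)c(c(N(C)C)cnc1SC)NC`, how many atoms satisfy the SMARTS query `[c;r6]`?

5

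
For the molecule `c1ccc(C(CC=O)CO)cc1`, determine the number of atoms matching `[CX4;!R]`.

3

Check the 12 heavy atoms by environment: 3× C (X4, acyclic) → match; 1× C (X3, acyclic) → no; 1× O (X1, acyclic) → no; 6× c (aromatic, X3, in 6-ring) → no; 1× O (X2, acyclic) → no.
That gives 3 matching atoms.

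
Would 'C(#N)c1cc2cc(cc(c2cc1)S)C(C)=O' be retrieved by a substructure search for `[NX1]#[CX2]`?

Yes

The pattern [NX1]#[CX2] describes a nitrogen triple-bonded to a two-connected carbon — a nitrile.
The molecule carries a nitrile (-C#N), whose atoms satisfy every constraint of the query, so the pattern matches.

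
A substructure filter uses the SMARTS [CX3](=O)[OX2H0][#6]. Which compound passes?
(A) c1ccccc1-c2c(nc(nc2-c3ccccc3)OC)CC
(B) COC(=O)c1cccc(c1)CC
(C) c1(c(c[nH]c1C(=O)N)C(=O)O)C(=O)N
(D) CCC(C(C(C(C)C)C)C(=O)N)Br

[CX3](=O)[OX2H0][#6] describes a carbonyl carbon bonded to an oxygen that is itself bonded to carbon (no H on that O) (an ester).
(A) has a methoxy ether (-OCH3) but the ether oxygen is not adjacent to a C=O carbon.
(B) contains a methyl-ester group (-C(=O)OCH3), which satisfies every atom and bond constraint.
(C) has a primary amide (-C(=O)NH2) but the carbonyl is bonded to N, not to an O-C linkage.
(D) has a primary amide (-C(=O)NH2) but the carbonyl is bonded to N, not to an O-C linkage.
So the answer is (B).

B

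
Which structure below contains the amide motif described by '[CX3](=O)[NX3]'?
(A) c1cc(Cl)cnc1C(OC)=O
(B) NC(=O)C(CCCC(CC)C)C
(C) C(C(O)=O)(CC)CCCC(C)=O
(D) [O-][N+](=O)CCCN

B

[CX3](=O)[NX3] describes a carbonyl carbon bonded to a trivalent nitrogen (an amide).
(A) has a methyl-ester group (-C(=O)OCH3) but the carbonyl is bonded to O, not to an NX3 nitrogen.
(B) contains a primary amide (-C(=O)NH2), which satisfies every atom and bond constraint.
(C) has a carboxylic acid group (-C(=O)OH) but the carbonyl is bonded to O, not to an NX3 nitrogen.
(D) has a primary amino group (-NH2) but the -NH2 is not attached to a carbonyl carbon.
So the answer is (B).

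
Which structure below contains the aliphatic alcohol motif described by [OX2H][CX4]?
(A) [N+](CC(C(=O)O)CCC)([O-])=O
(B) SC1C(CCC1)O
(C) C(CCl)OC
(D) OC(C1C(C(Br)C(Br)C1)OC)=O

[OX2H][CX4] describes a hydroxyl oxygen bound to an sp3 (X4) carbon (an aliphatic alcohol).
(A) has a carboxylic acid group (-C(=O)OH) but the -OH is on a CX3 carbonyl carbon, not a CX4 carbon.
(B) contains a hydroxyl group (-OH), which satisfies every atom and bond constraint.
(C) has a methoxy ether (-OCH3) but the oxygen has H0 (ether), not H1.
(D) has a carboxylic acid group (-C(=O)OH) but the -OH is on a CX3 carbonyl carbon, not a CX4 carbon.
So the answer is (B).

B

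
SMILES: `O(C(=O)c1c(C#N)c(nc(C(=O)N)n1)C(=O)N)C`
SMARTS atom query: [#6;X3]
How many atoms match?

The query [#6;X3] means: any carbon (aromatic or not) with three total connections.
Check the 18 heavy atoms by environment: 2× n (aromatic, X2) → no; 4× c (aromatic, X3) → match; 3× C (X3) → match; 3× O (X1) → no; 2× N (X3) → no; 1× O (X2) → no; 1× C (X4) → no; 1× C (X2) → no; 1× N (X1) → no.
Summing the matching environments: 4 + 3 = 7 matching atoms.

7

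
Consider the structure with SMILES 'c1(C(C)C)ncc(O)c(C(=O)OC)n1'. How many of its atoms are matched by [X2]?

4

The query [X2] means: any atom with exactly two total connections (bonds + H).
Check the 14 heavy atoms by environment: 2× n (aromatic, X2) → match; 4× c (aromatic, X3) → no; 4× C (X4) → no; 2× O (X2) → match; 1× C (X3) → no; 1× O (X1) → no.
Summing the matching environments: 2 + 2 = 4 matching atoms.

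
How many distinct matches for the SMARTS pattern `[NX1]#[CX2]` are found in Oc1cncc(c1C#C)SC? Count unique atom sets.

0

[NX1]#[CX2] is the SMARTS for a nitrile: a nitrogen triple-bonded to a two-connected carbon.
No fragment in the molecule satisfies every constraint, giving 0 matches.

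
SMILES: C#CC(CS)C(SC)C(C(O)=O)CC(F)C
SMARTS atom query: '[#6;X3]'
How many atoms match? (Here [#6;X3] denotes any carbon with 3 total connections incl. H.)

1

The query [#6;X3] means: any carbon (aromatic or not) with three total connections.
Check the 16 heavy atoms by environment: 8× C (X4) → no; 1× C (X3) → match; 1× O (X1) → no; 1× O (X2) → no; 1× F (X1) → no; 2× S (X2) → no; 2× C (X2) → no.
That gives 1 matching atom.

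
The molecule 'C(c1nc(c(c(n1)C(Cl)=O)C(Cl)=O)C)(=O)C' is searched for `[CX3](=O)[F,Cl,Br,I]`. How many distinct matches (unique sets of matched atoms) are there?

2

[CX3](=O)[F,Cl,Br,I] is the SMARTS for an acyl halide: a carbonyl carbon bonded to a halogen.
The molecule carries 2 separate instances of an acyl chloride (-C(=O)Cl) meeting every constraint; each maps to a distinct set of atoms, giving 2 matches.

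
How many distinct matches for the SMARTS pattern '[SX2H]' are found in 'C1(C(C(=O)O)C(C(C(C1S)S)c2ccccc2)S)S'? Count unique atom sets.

4

[SX2H] is the SMARTS for a thiol: an aliphatic sulfur with two connections, one being H.
The molecule carries 4 separate instances of a thiol (-SH) meeting every constraint; each maps to a distinct set of atoms, giving 4 matches.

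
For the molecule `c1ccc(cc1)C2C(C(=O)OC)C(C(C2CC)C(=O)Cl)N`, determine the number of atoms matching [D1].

6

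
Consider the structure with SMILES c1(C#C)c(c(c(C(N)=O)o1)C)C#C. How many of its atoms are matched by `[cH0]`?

The query [cH0] means: aromatic carbon with no attached hydrogen (substituted or ring-fusion).
Check the 13 heavy atoms by environment: 1× o (aromatic, H0) → no; 4× c (aromatic, H0) → match; 3× C (H0) → no; 2× C (H1) → no; 1× C (H3) → no; 1× O (H0) → no; 1× N (H2) → no.
That gives 4 matching atoms.

4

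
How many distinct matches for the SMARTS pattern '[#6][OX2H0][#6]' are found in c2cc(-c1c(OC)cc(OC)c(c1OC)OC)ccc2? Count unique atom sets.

[#6][OX2H0][#6] is the SMARTS for an ether: an aliphatic oxygen bridging two carbons with no H on the oxygen.
The molecule carries 4 separate instances of a methoxy ether (-OCH3) meeting every constraint; each maps to a distinct set of atoms, giving 4 matches.

4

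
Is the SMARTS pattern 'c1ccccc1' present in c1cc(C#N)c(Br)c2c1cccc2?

Yes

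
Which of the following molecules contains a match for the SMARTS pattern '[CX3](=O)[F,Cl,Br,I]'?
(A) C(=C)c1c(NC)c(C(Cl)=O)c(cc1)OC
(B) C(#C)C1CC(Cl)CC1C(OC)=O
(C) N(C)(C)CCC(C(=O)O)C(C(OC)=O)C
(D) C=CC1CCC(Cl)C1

A

[CX3](=O)[F,Cl,Br,I] describes a carbonyl carbon bonded to a halogen (an acyl halide).
(A) contains an acyl chloride (-C(=O)Cl), which satisfies every atom and bond constraint.
(B) has a methyl-ester group (-C(=O)OCH3) but the carbonyl is bonded to -O-C, not to a halogen.
(C) has a carboxylic acid group (-C(=O)OH) but the carbonyl is bonded to -OH, not to a halogen.
(D) has a chloro substituent but the Cl is not on a carbonyl carbon.
So the answer is (A).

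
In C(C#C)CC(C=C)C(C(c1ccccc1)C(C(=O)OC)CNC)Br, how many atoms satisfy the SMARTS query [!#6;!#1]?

The query [!#6;!#1] means: not carbon and not hydrogen — any heteroatom.
Check the 24 heavy atoms by environment: 14× C → no; 6× c (aromatic) → no; 2× O → match; 1× N → match; 1× Br → match.
Summing the matching environments: 2 + 1 + 1 = 4 matching atoms.

4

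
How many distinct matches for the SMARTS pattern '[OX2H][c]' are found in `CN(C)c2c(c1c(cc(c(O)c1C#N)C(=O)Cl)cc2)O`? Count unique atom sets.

2

[OX2H][c] is the SMARTS for a phenol: a hydroxyl oxygen attached to an aromatic carbon.
The molecule carries 2 separate instances of a hydroxyl group (-OH) meeting every constraint; each maps to a distinct set of atoms, giving 2 matches.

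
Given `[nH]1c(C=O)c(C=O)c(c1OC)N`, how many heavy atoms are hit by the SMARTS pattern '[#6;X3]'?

The query [#6;X3] means: any carbon (aromatic or not) with three total connections.
Check the 12 heavy atoms by environment: 1× n (aromatic, X3) → no; 4× c (aromatic, X3) → match; 1× N (X3) → no; 2× C (X3) → match; 2× O (X1) → no; 1× O (X2) → no; 1× C (X4) → no.
Summing the matching environments: 4 + 2 = 6 matching atoms.

6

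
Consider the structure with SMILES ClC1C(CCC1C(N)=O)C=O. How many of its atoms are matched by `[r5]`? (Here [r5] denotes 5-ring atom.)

5

The query [r5] means: r5 matches atoms in a five-membered ring.
Check the 11 heavy atoms by environment: 5× C (in 5-ring) → match; 2× C (acyclic) → no; 2× O (acyclic) → no; 1× N (acyclic) → no; 1× Cl (acyclic) → no.
That gives 5 matching atoms.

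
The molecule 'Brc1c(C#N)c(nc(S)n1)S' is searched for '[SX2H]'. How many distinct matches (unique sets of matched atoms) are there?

[SX2H] is the SMARTS for a thiol: an aliphatic sulfur with two connections, one being H.
The molecule carries 2 separate instances of a thiol (-SH) meeting every constraint; each maps to a distinct set of atoms, giving 2 matches.

2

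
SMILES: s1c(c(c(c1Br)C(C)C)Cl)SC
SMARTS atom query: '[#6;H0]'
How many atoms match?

4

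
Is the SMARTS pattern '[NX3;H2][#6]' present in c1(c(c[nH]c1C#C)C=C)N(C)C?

No

The pattern [NX3;H2][#6] describes a trivalent nitrogen with two H attached to carbon — a primary amine.
The closest candidate here is a dimethylamino group (-N(CH3)2), but the nitrogen has H0, not H2. No other fragment satisfies the full query, so there is no match.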